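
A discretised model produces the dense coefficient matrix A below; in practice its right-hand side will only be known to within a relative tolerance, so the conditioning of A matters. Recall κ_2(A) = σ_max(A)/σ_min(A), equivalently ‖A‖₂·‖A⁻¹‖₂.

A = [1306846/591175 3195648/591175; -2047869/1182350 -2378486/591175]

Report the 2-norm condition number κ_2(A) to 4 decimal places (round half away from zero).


113.6875

AᵀA = [441006132481/55918060900 10578613887/559180609; 10578613887/559180609 634774471684/13979515225]; tr = 17633751593/330876100, det = 454371856/2067975625
λ_max, λ_min = (17633751593/330876100 ± √12434119085581027641/4379159742048400)/2 = 5329/100, 341056/82719025
κ_2(A) = √(λ_max/λ_min) = √((5329/100) / (341056/82719025)) = 113.6875


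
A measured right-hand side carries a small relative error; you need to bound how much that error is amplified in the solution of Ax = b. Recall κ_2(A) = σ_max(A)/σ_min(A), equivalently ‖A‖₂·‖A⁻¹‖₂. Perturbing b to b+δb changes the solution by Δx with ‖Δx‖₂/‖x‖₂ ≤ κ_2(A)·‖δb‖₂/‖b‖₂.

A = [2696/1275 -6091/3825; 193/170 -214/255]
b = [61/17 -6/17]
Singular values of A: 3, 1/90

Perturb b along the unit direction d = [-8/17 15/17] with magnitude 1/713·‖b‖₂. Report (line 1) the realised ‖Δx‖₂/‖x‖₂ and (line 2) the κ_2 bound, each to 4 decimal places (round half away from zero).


from the listed singular values, σ₁ = 3, σ_n = 1/90
condition number: 3 ÷ (1/90) = 270.0000
perturbation bound = 270.0000·1/713 = 0.3787
solve Ax = b  →  x = [-107.2000 -144.6000]
‖b‖ = 3.6056, ‖x‖ = 180.0028
with δb = [-0.0024 0.0045], A·Δx = δb → ‖Δx‖ = 0.4551
dividing the unrounded norms, ‖Δx‖/‖x‖ = 0.0025
realised/bound (from unrounded values) ≈ 0.0067

0.0025
0.3787


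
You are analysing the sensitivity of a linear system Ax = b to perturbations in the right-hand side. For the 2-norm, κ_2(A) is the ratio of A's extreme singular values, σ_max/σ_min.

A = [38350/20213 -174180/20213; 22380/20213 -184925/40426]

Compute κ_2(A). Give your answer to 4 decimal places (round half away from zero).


form AᵀA = [6822100/1413721 -30273750/1413721; -30273750/1413721 538242025/5654884] with trace 336425/3364 and determinant 625/841
char-poly roots: 100 and 25/3364
so κ_2 = √(100 / (25/3364)) = 116.0000

116.0000


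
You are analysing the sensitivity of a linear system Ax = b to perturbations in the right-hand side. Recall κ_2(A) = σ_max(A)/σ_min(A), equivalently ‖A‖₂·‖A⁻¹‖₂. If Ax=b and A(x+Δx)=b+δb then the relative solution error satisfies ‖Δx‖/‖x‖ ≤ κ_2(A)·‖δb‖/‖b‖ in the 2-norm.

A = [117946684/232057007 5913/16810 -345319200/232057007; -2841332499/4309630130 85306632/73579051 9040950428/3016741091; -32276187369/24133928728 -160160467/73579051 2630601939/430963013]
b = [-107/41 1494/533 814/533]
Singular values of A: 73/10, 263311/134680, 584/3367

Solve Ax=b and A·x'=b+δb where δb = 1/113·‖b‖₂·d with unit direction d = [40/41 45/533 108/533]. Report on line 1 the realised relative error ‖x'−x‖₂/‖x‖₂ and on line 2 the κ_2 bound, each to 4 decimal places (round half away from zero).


0.0182
0.3725

σ_max = 73/10, σ_min = 584/3367
condition number: (73/10) ÷ (584/3367) = 42.0875
κ_2(A)·‖δb‖/‖b‖ = 0.3725
solve Ax = b  →  x = [-11.3869 0.9078 -1.9209]
‖b‖ = 4.1231, ‖x‖ = 11.5834
with δb = [0.0356 0.0031 0.0074], A·Δx = δb → ‖Δx‖ = 0.2104
relative error = 0.0182
tightness: 0.0182 against a bound of 0.3725 (unrounded ratio ≈ 0.0488)


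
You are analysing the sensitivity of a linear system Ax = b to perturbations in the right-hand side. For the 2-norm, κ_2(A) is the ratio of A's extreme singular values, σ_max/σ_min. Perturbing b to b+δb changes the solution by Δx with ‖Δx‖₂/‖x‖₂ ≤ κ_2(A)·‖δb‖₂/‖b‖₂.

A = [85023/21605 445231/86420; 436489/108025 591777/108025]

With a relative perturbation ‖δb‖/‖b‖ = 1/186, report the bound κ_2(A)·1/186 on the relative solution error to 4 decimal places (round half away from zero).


M = AᵀA = [441433306/13875625 2353850757/55502500; 2353850757/55502500 12555251329/222010000]. tr(M)=784727369/8880400, det(M)=4879681/8880400
eigenvalues of AᵀA: λ = (tr ± √(tr²−4·det))/2 = 2209/25, 2209/355216
so κ_2 = √((2209/25) / (2209/355216)) = 119.2000
κ_2(A)·‖δb‖/‖b‖ = 0.6409

0.6409


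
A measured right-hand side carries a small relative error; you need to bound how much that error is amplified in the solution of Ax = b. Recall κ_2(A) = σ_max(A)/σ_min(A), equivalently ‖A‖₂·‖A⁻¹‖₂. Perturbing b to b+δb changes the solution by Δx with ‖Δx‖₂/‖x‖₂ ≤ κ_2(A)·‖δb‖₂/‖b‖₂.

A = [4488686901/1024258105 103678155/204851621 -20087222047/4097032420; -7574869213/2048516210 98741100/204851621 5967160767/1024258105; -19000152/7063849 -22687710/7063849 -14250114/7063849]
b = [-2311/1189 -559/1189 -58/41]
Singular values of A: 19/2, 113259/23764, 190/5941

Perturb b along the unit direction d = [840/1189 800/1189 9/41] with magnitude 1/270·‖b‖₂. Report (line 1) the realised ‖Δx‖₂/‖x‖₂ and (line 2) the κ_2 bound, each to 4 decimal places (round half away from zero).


σ_max = 19/2, σ_min = 190/5941
κ_2(A) = (19/2) / (190/5941) = 297.0500
bound on ‖Δx‖/‖x‖: κ·ε = 297.0500·1/270 = 1.1002
solve Ax = b  →  x = [-34.4447 45.4300 -25.7019]
‖b‖₂ = 2.4495 and ‖x‖₂ = 62.5373
re-solving with b+δb shifts x by Δx of norm 0.2837
realised ‖Δx‖/‖x‖ = 0.0045
so the bound overstates the realised error by a factor of ≈ 242.5420 (computed from the unrounded values)

0.0045
1.1002


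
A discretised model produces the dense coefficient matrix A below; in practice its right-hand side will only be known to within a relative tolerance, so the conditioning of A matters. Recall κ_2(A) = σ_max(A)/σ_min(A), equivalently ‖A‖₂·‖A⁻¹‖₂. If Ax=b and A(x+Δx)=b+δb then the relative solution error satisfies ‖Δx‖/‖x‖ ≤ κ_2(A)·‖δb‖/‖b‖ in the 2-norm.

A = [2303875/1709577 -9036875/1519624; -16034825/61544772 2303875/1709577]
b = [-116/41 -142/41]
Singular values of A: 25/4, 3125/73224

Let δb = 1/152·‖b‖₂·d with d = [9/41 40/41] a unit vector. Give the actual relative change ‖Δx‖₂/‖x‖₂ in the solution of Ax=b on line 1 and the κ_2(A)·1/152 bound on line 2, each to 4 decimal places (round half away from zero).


largest singular value 25/4, smallest 3125/73224
κ = σ_max/σ_min = (25/4)/(3125/73224) = 146.4480
bound on ‖Δx‖/‖x‖: κ·ε = 146.4480·1/152 = 0.9635
solve Ax = b  →  x = [-91.5109 -20.2620]
2-norm of b is 4.4721; of x, 93.7273
re-solving with b+δb shifts x by Δx of norm 0.6894
realised ‖Δx‖/‖x‖ = 0.0074
realised/bound (from unrounded values) ≈ 0.0076

0.0074
0.9635


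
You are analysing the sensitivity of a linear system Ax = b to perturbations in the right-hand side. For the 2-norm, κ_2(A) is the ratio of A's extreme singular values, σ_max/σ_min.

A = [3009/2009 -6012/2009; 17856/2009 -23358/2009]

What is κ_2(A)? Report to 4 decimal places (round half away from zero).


M = AᵀA = [195057/2401 -258876/2401; -258876/2401 346068/2401]. tr(M)=541125/2401, det(M)=202500/2401
solving λ² − 541125/2401·λ + 202500/2401 = 0 gives λ = 225, 900/2401
so κ_2 = √(225 / (900/2401)) = 24.5000

24.5000


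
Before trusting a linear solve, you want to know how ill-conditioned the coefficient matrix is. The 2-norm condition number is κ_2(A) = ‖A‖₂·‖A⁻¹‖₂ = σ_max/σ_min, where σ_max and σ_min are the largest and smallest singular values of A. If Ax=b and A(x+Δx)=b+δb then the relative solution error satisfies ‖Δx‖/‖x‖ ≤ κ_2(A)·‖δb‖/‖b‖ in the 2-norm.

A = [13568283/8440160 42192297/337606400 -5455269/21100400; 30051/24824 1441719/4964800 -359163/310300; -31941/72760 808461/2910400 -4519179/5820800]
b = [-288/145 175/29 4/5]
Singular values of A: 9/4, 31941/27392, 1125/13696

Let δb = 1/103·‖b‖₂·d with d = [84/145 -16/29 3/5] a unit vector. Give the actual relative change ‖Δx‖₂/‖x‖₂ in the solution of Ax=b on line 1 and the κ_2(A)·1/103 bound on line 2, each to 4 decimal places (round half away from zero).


σ_max = 9/4, σ_min = 1125/13696
κ_2(A) = (9/4) / (1125/13696) = 27.3920
worst-case relative error ≤ 27.3920 × 1/103 = 0.2659
solve Ax = b  →  x = [-0.4378 -45.7258 -17.1432]
‖b‖₂ = 6.4031 and ‖x‖₂ = 48.8358
with δb = [0.0360 -0.0343 0.0373], A·Δx = δb → ‖Δx‖ = 0.7568
realised ‖Δx‖/‖x‖ = 0.0155
tightness: 0.0155 against a bound of 0.2659 (unrounded ratio ≈ 0.0583)

0.0155
0.2659


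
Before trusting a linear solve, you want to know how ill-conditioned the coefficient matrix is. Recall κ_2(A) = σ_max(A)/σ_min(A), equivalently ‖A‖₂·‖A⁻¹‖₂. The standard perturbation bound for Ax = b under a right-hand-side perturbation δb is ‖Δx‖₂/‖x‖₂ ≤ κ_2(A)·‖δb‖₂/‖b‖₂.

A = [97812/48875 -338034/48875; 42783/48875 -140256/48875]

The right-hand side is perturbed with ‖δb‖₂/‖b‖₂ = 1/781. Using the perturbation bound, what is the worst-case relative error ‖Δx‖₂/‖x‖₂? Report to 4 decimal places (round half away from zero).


form AᵀA = [11397572433/2388765625 -39064354056/2388765625; -39064354056/2388765625 133938730692/2388765625] with trace 46507617/764405 and determinant 9253764/95550625
λ_max, λ_min = (46507617/764405 ± √54068302076690889/14607875100625)/2 = 1521/25, 6084/3822025
so κ_2 = √((1521/25) / (6084/3822025)) = 195.5000
bound on ‖Δx‖/‖x‖: κ·ε = 195.5000·1/781 = 0.2503

0.2503


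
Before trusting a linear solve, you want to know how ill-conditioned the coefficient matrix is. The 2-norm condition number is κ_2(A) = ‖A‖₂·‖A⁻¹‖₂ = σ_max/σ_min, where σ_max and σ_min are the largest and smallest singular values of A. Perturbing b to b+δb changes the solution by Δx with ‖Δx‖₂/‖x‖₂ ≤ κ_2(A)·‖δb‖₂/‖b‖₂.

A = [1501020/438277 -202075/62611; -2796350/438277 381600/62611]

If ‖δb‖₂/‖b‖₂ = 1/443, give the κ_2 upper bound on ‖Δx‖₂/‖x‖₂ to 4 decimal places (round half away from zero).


AᵀA = [34853406100/664659961 -4741888500/94951423; -4741888500/94951423 645165625/13564489]; tr = 79032725/790321, det = 62500/790321
char-poly roots: 100 and 625/790321
σ_max=√100=10, σ_min=√(625/790321)=(25/889) → κ = 355.6000
perturbation bound = 355.6000·1/443 = 0.8027

0.8027


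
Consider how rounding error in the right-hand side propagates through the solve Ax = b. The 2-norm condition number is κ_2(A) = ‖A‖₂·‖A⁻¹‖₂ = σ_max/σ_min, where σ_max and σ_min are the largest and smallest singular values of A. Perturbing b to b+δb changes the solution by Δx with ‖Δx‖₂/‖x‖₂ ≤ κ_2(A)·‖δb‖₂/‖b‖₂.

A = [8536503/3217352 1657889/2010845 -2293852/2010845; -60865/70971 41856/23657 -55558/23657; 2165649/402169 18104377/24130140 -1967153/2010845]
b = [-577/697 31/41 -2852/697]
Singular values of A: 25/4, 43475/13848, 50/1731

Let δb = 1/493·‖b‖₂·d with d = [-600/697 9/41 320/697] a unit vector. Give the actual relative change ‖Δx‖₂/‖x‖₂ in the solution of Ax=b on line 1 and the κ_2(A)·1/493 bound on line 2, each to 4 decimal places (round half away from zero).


0.0086
0.4389

σ_max = 25/4, σ_min = 50/1731
condition number: (25/4) ÷ (50/1731) = 216.3750
κ_2(A)·‖δb‖/‖b‖ = 0.4389
solve Ax = b  →  x = [-0.7036 -27.6200 -20.8733]
2-norm of b is 4.2426; of x, 34.6274
Δx = A⁻¹·δb where δb = 1/493·4.2426·d; ‖Δx‖ = 0.2979
realised ‖Δx‖/‖x‖ = 0.0086
so the bound overstates the realised error by a factor of ≈ 51.0109 (computed from the unrounded values)


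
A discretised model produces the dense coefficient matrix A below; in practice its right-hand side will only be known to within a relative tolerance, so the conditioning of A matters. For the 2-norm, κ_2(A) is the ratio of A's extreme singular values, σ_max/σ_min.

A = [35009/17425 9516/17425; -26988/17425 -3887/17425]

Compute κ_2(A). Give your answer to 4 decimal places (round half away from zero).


M = AᵀA = [78159289/12145225 3504384/2429045; 3504384/2429045 4226521/12145225]. tr(M)=9802/1445, det(M)=28561/180625
char-poly roots: 169/25 and 169/7225
so κ_2 = √((169/25) / (169/7225)) = 17.0000

17.0000


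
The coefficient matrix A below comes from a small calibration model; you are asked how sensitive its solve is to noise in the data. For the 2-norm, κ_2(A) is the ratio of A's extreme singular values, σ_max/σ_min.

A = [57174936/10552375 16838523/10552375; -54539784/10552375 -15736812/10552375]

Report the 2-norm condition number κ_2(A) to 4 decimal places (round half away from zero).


363.8750

M = AᵀA = [7423973062272/132405015625 2165307731496/132405015625; 2165307731496/132405015625 631608928353/132405015625]. tr(M)=2577786237/42369605, det(M)=148060224/5296200625
solving λ² − 2577786237/42369605·λ + 148060224/5296200625 = 0 gives λ = 1521/25, 97344/211848025
κ_2(A) = √(λ_max/λ_min) = √((1521/25) / (97344/211848025)) = 363.8750


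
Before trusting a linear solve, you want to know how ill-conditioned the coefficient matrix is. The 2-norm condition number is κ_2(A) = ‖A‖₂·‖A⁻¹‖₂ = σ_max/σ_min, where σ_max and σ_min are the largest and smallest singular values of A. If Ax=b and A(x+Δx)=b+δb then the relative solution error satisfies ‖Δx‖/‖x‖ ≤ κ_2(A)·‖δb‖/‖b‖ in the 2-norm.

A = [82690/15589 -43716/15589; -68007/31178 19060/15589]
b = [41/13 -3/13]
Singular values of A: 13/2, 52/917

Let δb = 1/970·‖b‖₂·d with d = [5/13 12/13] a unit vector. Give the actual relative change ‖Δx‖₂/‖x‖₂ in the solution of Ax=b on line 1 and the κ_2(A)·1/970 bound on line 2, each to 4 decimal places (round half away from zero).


0.0033
0.1182

largest singular value 13/2, smallest 52/917
κ_2(A) = (13/2) / (52/917) = 114.6250
bound on ‖Δx‖/‖x‖: κ·ε = 114.6250·1/970 = 0.1182
solve Ax = b  →  x = [8.7059 15.3428]
2-norm of b is 3.1623; of x, 17.6407
δb = ε·‖b‖·d = [0.0013 0.0030]; solving A·Δx = δb gives ‖Δx‖ = 0.0575
dividing the unrounded norms, ‖Δx‖/‖x‖ = 0.0033
realised/bound (from unrounded values) ≈ 0.0276


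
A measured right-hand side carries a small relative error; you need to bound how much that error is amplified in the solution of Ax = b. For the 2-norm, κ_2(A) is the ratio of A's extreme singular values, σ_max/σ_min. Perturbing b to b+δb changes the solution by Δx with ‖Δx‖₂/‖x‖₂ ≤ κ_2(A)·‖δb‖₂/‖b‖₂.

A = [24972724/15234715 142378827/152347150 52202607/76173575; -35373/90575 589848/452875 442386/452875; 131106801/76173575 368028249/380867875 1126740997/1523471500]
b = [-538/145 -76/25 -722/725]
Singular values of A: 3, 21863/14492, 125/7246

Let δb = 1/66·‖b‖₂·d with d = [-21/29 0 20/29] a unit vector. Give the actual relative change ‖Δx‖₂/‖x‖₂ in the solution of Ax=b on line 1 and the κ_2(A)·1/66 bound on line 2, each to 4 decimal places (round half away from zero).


from the listed singular values, σ₁ = 3, σ_n = 125/7246
κ = σ_max/σ_min = 3/(125/7246) = 173.9040
bound on ‖Δx‖/‖x‖: κ·ε = 173.9040·1/66 = 2.6349
solve Ax = b  →  x = [-0.0512 -71.0652 91.6211]
‖b‖₂ = 4.8990 and ‖x‖₂ = 115.9512
δb = ε·‖b‖·d = [-0.0538 0.0000 0.0512]; solving A·Δx = δb gives ‖Δx‖ = 4.3028
relative error = 0.0371
realised/bound (from unrounded values) ≈ 0.0141

0.0371
2.6349


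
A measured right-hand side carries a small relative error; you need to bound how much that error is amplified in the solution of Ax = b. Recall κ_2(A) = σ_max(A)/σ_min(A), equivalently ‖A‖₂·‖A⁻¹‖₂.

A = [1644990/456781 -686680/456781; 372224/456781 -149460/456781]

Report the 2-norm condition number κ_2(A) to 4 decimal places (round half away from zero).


form AᵀA = [1692172996/124121881 -705065040/124121881; -705065040/124121881 293794000/124121881] with trace 11751284/734449 and determinant 1600/734449
λ_max, λ_min = (11751284/734449 ± √138087975175056/539415333601)/2 = 16, 100/734449
κ = σ_max/σ_min = 4/(10/857) = 342.8000

342.8000


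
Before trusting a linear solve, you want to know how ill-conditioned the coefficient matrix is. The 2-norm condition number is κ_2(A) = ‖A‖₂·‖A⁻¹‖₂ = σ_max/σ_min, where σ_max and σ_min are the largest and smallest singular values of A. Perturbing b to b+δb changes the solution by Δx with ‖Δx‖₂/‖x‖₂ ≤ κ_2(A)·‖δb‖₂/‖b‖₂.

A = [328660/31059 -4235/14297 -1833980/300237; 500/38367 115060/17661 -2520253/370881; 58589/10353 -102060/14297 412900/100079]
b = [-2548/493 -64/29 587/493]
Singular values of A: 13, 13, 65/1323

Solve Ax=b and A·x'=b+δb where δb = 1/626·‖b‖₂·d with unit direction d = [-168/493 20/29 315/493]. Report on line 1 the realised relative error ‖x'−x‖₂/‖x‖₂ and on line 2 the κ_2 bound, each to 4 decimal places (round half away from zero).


largest singular value 13, smallest 65/1323
κ_2(A) = 13 / (65/1323) = 264.6000
bound on ‖Δx‖/‖x‖: κ·ε = 264.6000·1/626 = 0.4227
solve Ax = b  →  x = [7.5444 13.4787 13.2618]
‖b‖₂ = 5.7446 and ‖x‖₂ = 20.3585
re-solving with b+δb shifts x by Δx of norm 0.1868
dividing the unrounded norms, ‖Δx‖/‖x‖ = 0.0092
realised/bound (from unrounded values) ≈ 0.0217

0.0092
0.4227


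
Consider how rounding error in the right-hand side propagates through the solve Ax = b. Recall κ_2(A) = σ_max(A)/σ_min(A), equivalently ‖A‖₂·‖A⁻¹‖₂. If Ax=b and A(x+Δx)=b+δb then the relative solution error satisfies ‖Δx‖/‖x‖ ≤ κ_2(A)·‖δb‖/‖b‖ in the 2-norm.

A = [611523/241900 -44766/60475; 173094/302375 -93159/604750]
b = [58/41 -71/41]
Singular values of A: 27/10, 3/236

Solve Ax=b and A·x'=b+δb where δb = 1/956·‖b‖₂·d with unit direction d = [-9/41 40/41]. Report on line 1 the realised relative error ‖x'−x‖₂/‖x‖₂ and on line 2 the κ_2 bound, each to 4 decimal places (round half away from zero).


0.0012
0.2222

from the listed singular values, σ₁ = 27/10, σ_n = 3/236
κ_2(A) = (27/10) / (3/236) = 212.4000
worst-case relative error ≤ 212.4000 × 1/956 = 0.2222
solve Ax = b  →  x = [-43.6978 -151.1437]
2-norm of b is 2.2361; of x, 157.3338
δb = ε·‖b‖·d = [-0.0005 0.0023]; solving A·Δx = δb gives ‖Δx‖ = 0.1840
dividing the unrounded norms, ‖Δx‖/‖x‖ = 0.0012
tightness: 0.0012 against a bound of 0.2222 (unrounded ratio ≈ 0.0053)


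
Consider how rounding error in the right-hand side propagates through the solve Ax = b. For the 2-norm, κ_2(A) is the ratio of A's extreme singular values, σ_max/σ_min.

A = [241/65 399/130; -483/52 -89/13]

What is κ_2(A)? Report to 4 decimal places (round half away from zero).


M = AᵀA = [40009/400 7497/100; 7497/100 5629/100]. tr(M)=2501/16, det(M)=625/64
solving λ² − 2501/16·λ + 625/64 = 0 gives λ = 625/4, 1/16
so κ_2 = √((625/4) / (1/16)) = 50.0000

50.0000


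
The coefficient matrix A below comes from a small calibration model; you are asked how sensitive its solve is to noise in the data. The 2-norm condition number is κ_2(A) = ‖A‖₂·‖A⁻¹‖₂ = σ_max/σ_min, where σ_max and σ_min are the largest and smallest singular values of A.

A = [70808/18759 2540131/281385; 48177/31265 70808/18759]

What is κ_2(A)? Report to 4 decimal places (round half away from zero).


333.0000

M = AᵀA = [865287169/52056225 1245937568/31233735; 1245937568/31233735 44854227169/468506025]. tr(M)=62298002/554445, det(M)=7890481/69305625
λ_max, λ_min = (62298002/554445 ± √97022526459609664/7685231450625)/2 = 2809/25, 2809/2772225
κ = σ_max/σ_min = (53/5)/(53/1665) = 333.0000


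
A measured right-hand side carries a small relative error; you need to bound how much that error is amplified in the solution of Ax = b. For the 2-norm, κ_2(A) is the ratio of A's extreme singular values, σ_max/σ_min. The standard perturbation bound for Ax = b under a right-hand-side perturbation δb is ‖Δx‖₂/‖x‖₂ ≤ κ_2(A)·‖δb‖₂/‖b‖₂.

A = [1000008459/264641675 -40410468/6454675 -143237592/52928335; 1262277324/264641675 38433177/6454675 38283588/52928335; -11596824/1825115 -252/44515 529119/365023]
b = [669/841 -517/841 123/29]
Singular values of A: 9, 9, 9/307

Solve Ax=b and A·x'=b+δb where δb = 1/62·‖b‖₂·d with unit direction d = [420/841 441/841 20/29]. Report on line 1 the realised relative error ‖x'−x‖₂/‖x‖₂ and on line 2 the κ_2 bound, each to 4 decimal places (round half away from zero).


0.0234
4.9516

largest singular value 9, smallest 9/307
κ_2(A) = 9 / (9/307) = 307.0000
bound on ‖Δx‖/‖x‖: κ·ε = 307.0000·1/62 = 4.9516
solve Ax = b  →  x = [21.2328 -28.7600 95.8867]
‖b‖₂ = 4.3589 and ‖x‖₂ = 102.3339
δb = ε·‖b‖·d = [0.0351 0.0369 0.0485]; solving A·Δx = δb gives ‖Δx‖ = 2.3982
relative error = 0.0234
tightness: 0.0234 against a bound of 4.9516 (unrounded ratio ≈ 0.0047)


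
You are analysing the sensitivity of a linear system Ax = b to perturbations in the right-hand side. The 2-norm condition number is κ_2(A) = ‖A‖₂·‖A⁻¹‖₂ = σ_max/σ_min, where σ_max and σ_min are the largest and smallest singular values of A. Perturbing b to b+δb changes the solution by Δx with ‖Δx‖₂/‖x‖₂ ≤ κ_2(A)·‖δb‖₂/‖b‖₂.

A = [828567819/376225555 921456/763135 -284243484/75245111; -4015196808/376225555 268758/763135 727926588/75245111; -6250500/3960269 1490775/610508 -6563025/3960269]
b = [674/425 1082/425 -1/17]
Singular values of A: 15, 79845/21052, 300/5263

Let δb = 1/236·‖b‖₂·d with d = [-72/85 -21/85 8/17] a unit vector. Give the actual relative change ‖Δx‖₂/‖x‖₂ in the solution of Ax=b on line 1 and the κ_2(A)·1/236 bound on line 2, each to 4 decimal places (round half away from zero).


from the listed singular values, σ₁ = 15, σ_n = 300/5263
κ = σ_max/σ_min = 15/(300/5263) = 263.1500
bound on ‖Δx‖/‖x‖: κ·ε = 263.1500·1/236 = 1.1150
solve Ax = b  →  x = [-17.7444 -24.0068 -18.4383]
‖b‖₂ = 3.0000 and ‖x‖₂ = 35.0879
re-solving with b+δb shifts x by Δx of norm 0.2230
realised ‖Δx‖/‖x‖ = 0.0064
tightness: 0.0064 against a bound of 1.1150 (unrounded ratio ≈ 0.0057)

0.0064
1.1150


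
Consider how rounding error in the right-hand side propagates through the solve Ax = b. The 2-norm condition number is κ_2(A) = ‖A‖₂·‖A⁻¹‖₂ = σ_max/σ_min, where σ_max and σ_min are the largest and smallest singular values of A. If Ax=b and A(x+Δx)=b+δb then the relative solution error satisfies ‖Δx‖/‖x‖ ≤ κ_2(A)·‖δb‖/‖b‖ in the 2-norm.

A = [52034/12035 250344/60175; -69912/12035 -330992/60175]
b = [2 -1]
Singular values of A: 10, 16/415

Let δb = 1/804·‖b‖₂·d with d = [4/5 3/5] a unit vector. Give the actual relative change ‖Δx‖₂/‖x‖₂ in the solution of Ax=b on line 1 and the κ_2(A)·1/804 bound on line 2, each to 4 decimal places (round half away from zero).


σ_max = 10, σ_min = 16/415
κ = σ_max/σ_min = 10/(16/415) = 259.3750
worst-case relative error ≤ 259.3750 × 1/804 = 0.3226
solve Ax = b  →  x = [-17.7431 18.9203]
‖b‖₂ = 2.2361 and ‖x‖₂ = 25.9383
with δb = [0.0022 0.0017], A·Δx = δb → ‖Δx‖ = 0.0721
realised ‖Δx‖/‖x‖ = 0.0028
realised/bound (from unrounded values) ≈ 0.0086

0.0028
0.3226


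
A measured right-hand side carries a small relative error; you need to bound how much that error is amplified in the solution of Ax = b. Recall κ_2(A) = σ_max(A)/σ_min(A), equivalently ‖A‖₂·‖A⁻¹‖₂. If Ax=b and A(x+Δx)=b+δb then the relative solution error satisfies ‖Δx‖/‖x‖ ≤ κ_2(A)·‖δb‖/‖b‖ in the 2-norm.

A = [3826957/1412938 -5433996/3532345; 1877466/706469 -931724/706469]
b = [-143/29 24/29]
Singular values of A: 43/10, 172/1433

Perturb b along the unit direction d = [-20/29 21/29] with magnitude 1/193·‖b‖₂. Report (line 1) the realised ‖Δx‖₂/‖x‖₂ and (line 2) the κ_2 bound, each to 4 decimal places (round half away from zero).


0.0065
0.1856

σ_max = 43/10, σ_min = 172/1433
κ = σ_max/σ_min = (43/10)/(172/1433) = 35.8250
perturbation bound = 35.8250·1/193 = 0.1856
solve Ax = b  →  x = [15.0670 29.7332]
2-norm of b is 5.0000; of x, 33.3329
re-solving with b+δb shifts x by Δx of norm 0.2158
dividing the unrounded norms, ‖Δx‖/‖x‖ = 0.0065
realised/bound (from unrounded values) ≈ 0.0349


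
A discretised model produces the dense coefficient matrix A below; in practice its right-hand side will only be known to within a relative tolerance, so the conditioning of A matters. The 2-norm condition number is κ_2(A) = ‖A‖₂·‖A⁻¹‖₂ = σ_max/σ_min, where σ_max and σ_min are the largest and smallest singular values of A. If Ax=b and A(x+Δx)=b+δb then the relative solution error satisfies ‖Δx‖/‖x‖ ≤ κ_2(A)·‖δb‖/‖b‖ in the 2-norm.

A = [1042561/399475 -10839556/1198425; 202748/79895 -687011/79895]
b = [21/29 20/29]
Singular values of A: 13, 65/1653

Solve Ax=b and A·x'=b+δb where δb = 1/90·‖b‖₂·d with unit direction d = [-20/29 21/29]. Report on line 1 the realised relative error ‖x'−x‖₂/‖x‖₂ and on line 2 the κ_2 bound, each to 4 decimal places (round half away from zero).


from the listed singular values, σ₁ = 13, σ_n = 65/1653
κ = σ_max/σ_min = 13/(65/1653) = 330.6000
perturbation bound = 330.6000·1/90 = 3.6733
solve Ax = b  →  x = [0.0215 -0.0738]
2-norm of b is 1.0000; of x, 0.0769
with δb = [-0.0077 0.0080], A·Δx = δb → ‖Δx‖ = 0.2826
relative error = 3.6733
realised/bound = 1 exactly: the bound is attained for this b and d

3.6733
3.6733


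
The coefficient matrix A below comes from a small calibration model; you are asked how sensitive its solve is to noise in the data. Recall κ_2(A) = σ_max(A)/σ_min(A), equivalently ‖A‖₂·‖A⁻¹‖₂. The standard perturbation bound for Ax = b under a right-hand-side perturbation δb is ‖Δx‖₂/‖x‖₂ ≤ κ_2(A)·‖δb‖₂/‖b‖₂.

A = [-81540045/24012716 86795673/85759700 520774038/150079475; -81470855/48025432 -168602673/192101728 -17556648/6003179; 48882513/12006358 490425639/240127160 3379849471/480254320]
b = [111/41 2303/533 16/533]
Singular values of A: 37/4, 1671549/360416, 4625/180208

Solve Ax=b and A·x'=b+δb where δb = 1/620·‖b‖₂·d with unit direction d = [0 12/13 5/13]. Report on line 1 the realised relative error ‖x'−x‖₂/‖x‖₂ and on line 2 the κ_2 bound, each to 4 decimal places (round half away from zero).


0.0021
0.5813

largest singular value 37/4, smallest 4625/180208
κ = σ_max/σ_min = (37/4)/(4625/180208) = 360.4160
worst-case relative error ≤ 360.4160 × 1/620 = 0.5813
solve Ax = b  →  x = [-0.6387 -149.5796 43.7826]
2-norm of b is 5.0990; of x, 155.8569
δb = ε·‖b‖·d = [0.0000 0.0076 0.0032]; solving A·Δx = δb gives ‖Δx‖ = 0.3204
relative error = 0.0021
so the bound overstates the realised error by a factor of ≈ 282.7361 (computed from the unrounded values)


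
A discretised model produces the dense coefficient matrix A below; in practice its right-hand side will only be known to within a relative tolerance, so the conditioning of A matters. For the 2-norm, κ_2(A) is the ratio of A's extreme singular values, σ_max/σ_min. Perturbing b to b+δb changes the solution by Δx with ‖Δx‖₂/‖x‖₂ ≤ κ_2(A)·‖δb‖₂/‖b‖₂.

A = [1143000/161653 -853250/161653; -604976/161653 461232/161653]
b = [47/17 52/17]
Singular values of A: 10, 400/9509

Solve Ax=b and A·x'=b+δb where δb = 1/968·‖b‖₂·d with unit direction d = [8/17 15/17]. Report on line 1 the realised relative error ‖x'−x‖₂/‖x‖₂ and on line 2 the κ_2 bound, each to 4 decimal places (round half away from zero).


σ_max = 10, σ_min = 400/9509
κ = σ_max/σ_min = 10/(400/9509) = 237.7250
bound on ‖Δx‖/‖x‖: κ·ε = 237.7250·1/968 = 0.2456
solve Ax = b  →  x = [57.1340 76.0120]
2-norm of b is 4.1231; of x, 95.0901
Δx = A⁻¹·δb where δb = 1/968·4.1231·d; ‖Δx‖ = 0.1013
relative error = 0.0011
tightness: 0.0011 against a bound of 0.2456 (unrounded ratio ≈ 0.0043)

0.0011
0.2456


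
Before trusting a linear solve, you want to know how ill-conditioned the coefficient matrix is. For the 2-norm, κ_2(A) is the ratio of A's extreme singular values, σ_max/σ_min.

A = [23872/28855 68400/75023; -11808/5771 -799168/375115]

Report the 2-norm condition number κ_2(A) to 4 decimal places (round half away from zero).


99.5000

AᵀA = [4055593984/832611025 851493888/166522205; 851493888/166522205 4471204096/832611025]; tr = 2027776/198005, det = 262144/24750625
solving λ² − 2027776/198005·λ + 262144/24750625 = 0 gives λ = 256/25, 1024/990025
σ_max=√(256/25)=(16/5), σ_min=√(1024/990025)=(32/995) → κ = 99.5000


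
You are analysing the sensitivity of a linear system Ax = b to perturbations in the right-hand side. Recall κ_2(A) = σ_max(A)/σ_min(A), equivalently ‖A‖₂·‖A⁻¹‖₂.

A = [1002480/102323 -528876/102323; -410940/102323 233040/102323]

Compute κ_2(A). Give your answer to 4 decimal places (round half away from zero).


92.6000

M = AᵀA = [6945786000/61952641 -3703864320/61952641; -3703864320/61952641 1976434704/61952641]. tr(M)=30872736/214369, det(M)=518400/214369
λ_max, λ_min = (30872736/214369 ± √952681312567296/45954068161)/2 = 144, 3600/214369
so κ_2 = √(144 / (3600/214369)) = 92.6000


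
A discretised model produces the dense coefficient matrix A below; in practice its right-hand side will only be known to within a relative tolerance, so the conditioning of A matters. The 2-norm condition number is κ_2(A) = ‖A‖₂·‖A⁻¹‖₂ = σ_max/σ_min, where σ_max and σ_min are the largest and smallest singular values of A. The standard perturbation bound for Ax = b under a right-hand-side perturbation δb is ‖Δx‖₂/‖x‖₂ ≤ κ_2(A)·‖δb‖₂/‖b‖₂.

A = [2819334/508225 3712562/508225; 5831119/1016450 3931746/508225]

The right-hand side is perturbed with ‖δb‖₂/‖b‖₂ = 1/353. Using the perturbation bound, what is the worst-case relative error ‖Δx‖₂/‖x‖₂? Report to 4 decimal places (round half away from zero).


form AᵀA = [15647211797/245700500 5215265559/61425125; 5215265559/61425125 6954041192/61425125] with trace 8692675313/49140100 and determinant 312900721/307125625
λ_max, λ_min = (8692675313/49140100 ± √3022110538987953609/96589977120400)/2 = 17689/100, 70756/12285025
so κ_2 = √((17689/100) / (70756/12285025)) = 175.2500
perturbation bound = 175.2500·1/353 = 0.4965

0.4965


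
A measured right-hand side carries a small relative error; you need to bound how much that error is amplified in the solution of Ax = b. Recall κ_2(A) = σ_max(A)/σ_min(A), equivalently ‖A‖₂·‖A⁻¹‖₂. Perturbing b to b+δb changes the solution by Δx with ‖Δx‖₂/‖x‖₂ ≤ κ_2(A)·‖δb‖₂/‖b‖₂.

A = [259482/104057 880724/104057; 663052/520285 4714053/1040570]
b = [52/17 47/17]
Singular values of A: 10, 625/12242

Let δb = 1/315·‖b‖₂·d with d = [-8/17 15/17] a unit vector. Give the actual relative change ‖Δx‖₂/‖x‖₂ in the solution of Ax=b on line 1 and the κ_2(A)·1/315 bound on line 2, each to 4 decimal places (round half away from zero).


from the listed singular values, σ₁ = 10, σ_n = 625/12242
condition number: 10 ÷ (625/12242) = 195.8720
bound on ‖Δx‖/‖x‖: κ·ε = 195.8720·1/315 = 0.6218
solve Ax = b  →  x = [-18.6917 5.8684]
‖b‖₂ = 4.1231 and ‖x‖₂ = 19.5913
with δb = [-0.0062 0.0115], A·Δx = δb → ‖Δx‖ = 0.2564
realised ‖Δx‖/‖x‖ = 0.0131
realised/bound (from unrounded values) ≈ 0.0210

0.0131
0.6218


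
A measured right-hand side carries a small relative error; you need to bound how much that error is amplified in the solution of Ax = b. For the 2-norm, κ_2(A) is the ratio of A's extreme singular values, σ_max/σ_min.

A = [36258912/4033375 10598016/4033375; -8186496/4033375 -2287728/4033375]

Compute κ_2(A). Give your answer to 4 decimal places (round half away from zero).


393.5000

M = AᵀA = [164393505792/1935528125 47947769856/1935528125; 47947769856/1935528125 13985918208/1935528125]. tr(M)=1427035392/15484225, det(M)=21233664/387105625
char-poly roots: 2304/25 and 9216/15484225
σ_max=√(2304/25)=(48/5), σ_min=√(9216/15484225)=(96/3935) → κ = 393.5000


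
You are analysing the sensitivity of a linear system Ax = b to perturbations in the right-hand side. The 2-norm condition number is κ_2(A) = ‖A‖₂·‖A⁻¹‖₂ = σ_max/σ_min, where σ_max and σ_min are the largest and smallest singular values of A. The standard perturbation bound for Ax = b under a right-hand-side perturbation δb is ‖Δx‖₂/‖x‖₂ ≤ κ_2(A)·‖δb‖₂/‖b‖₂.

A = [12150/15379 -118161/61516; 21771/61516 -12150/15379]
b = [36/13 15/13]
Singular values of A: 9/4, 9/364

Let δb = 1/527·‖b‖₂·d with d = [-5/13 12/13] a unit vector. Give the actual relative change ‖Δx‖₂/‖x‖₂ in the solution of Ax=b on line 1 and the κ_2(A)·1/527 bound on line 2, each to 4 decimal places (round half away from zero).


0.1727
0.1727

largest singular value 9/4, smallest 9/364
condition number: (9/4) ÷ (9/364) = 91.0000
κ_2(A)·‖δb‖/‖b‖ = 0.1727
solve Ax = b  →  x = [0.5128 -1.2308]
‖b‖₂ = 3.0000 and ‖x‖₂ = 1.3333
with δb = [-0.0022 0.0053], A·Δx = δb → ‖Δx‖ = 0.2302
relative error = 0.1727
tightness: 0.1727 against a bound of 0.1727; the bound is attained (ratio 1)


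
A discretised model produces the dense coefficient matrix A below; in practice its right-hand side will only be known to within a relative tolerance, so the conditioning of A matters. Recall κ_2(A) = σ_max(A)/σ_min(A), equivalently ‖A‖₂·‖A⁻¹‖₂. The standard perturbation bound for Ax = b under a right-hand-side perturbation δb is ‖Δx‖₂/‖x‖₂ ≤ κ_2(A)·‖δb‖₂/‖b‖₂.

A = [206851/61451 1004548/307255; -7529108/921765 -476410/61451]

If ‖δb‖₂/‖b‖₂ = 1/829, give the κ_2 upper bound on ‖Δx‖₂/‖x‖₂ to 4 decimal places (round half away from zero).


0.2949

AᵀA = [392394188881/5027519025 24913121996/335167935; 24913121996/335167935 39546028916/558613225]; tr = 35591365/239121, det = 55383364/149450625
λ_max, λ_min = (35591365/239121 ± √791662815800483449/35736782900625)/2 = 3721/25, 14884/5978025
so κ_2 = √((3721/25) / (14884/5978025)) = 244.5000
worst-case relative error ≤ 244.5000 × 1/829 = 0.2949


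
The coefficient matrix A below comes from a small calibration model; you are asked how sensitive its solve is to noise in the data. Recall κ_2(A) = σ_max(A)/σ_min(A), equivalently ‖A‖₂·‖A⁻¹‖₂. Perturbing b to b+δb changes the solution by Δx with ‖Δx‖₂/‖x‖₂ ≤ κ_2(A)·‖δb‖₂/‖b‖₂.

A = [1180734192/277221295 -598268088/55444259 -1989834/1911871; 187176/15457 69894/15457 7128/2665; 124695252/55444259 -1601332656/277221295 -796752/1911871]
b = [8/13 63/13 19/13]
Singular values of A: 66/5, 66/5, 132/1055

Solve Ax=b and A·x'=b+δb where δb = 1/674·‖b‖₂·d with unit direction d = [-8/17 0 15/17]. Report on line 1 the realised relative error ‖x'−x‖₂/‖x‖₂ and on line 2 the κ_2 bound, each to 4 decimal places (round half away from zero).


from the listed singular values, σ₁ = 66/5, σ_n = 132/1055
condition number: (66/5) ÷ (132/1055) = 105.5000
bound on ‖Δx‖/‖x‖: κ·ε = 105.5000·1/674 = 0.1565
solve Ax = b  →  x = [-0.8996 -1.1706 7.8640]
‖b‖₂ = 5.0990 and ‖x‖₂ = 8.0014
with δb = [-0.0036 0.0000 0.0067], A·Δx = δb → ‖Δx‖ = 0.0605
dividing the unrounded norms, ‖Δx‖/‖x‖ = 0.0076
realised/bound (from unrounded values) ≈ 0.0483

0.0076
0.1565


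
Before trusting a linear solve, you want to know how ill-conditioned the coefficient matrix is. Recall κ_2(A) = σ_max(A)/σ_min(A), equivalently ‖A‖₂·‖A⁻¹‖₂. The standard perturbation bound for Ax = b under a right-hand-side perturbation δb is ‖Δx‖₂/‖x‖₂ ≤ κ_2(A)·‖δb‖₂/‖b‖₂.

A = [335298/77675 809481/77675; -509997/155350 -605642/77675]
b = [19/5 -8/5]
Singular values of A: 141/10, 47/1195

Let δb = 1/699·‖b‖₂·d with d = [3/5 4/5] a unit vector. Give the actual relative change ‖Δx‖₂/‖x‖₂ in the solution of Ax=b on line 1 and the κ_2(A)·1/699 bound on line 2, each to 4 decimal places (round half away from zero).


σ_max = 141/10, σ_min = 47/1195
κ_2(A) = (141/10) / (47/1195) = 358.5000
perturbation bound = 358.5000·1/699 = 0.5129
solve Ax = b  →  x = [-23.3606 10.0409]
‖b‖ = 4.1231, ‖x‖ = 25.4271
re-solving with b+δb shifts x by Δx of norm 0.1500
relative error = 0.0059
so the bound overstates the realised error by a factor of ≈ 86.9544 (computed from the unrounded values)

0.0059
0.5129


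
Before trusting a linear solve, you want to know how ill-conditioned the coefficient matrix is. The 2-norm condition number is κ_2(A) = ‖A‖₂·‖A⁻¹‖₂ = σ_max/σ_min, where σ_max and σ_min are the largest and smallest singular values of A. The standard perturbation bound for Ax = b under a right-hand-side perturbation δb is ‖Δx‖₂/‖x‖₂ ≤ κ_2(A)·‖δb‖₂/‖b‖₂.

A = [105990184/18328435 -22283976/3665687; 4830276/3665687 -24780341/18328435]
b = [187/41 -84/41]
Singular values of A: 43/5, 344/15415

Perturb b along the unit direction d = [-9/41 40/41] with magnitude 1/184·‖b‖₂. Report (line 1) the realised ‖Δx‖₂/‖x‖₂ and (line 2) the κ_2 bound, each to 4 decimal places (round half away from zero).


0.0091
2.0944

largest singular value 43/5, smallest 344/15415
κ = σ_max/σ_min = (43/5)/(344/15415) = 385.3750
perturbation bound = 385.3750·1/184 = 2.0944
solve Ax = b  →  x = [-97.0274 -93.0493]
2-norm of b is 5.0000; of x, 134.4339
with δb = [-0.0060 0.0265], A·Δx = δb → ‖Δx‖ = 1.2177
realised ‖Δx‖/‖x‖ = 0.0091
so the bound overstates the realised error by a factor of ≈ 231.2264 (computed from the unrounded values)


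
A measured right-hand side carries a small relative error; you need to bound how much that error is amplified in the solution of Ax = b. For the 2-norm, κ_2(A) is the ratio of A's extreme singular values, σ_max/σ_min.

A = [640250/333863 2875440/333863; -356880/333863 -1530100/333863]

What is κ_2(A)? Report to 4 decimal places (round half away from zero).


form AᵀA = [1859112100/385690321 8259732000/385690321; 8259732000/385690321 36710592400/385690321] with trace 22944500/229441 and determinant 40000/229441
char-poly roots: 100 and 400/229441
σ_max=√100=10, σ_min=√(400/229441)=(20/479) → κ = 239.5000

239.5000


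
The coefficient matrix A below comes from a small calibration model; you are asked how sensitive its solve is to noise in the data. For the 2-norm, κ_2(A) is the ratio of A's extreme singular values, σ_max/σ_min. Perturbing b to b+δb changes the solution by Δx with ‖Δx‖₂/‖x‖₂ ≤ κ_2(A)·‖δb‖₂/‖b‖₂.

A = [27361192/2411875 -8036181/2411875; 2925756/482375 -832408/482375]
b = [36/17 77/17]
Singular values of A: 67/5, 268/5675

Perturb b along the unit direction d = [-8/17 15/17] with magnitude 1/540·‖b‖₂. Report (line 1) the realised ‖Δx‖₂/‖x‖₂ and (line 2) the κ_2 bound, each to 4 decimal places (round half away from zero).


σ_max = 67/5, σ_min = 268/5675
κ_2(A) = (67/5) / (268/5675) = 283.7500
bound on ‖Δx‖/‖x‖: κ·ε = 283.7500·1/540 = 0.5255
solve Ax = b  →  x = [18.0739 60.9015]
‖b‖₂ = 5.0000 and ‖x‖₂ = 63.5268
with δb = [-0.0044 0.0082], A·Δx = δb → ‖Δx‖ = 0.1961
realised ‖Δx‖/‖x‖ = 0.0031
so the bound overstates the realised error by a factor of ≈ 170.2519 (computed from the unrounded values)

0.0031
0.5255
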